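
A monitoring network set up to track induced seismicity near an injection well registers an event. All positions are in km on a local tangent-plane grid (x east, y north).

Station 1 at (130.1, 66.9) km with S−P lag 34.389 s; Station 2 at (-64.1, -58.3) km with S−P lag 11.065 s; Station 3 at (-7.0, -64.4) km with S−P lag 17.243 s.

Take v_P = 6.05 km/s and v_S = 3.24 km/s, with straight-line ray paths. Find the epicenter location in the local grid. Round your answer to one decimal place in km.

Distance from S−P lag: d = Δt · v_P v_S / (v_P − v_S) = Δt · (6.05·3.24)/(6.05−3.24) ≈ 6.9758·Δt.
So d_Station 1 = 239.89, d_Station 2 = 77.19, d_Station 3 = 120.28 km.
Circle about each station: (x − 130.1)² + (y − 66.9)² = 239.89²; (x + 64.1)² + (y + 58.3)² = 77.19²; (x + 7.0)² + (y + 64.4)² = 120.28².
Subtracting the Station 1 equation from the Station 2 and Station 3 equations removes the quadratic terms:
-388.4 x − 250.4 y = 37695.00
-274.2 x − 262.6 y = 25874.67
Solving the 2×2 system: x ≈ -102.6, y ≈ 8.6 km.
Check against Station 1 (with the unrounded x, y): √((x − 130.1)²+(y − 66.9)²) = 239.88 ≈ 239.89 km. ✓

x ≈ -102.6 km, y ≈ 8.6 km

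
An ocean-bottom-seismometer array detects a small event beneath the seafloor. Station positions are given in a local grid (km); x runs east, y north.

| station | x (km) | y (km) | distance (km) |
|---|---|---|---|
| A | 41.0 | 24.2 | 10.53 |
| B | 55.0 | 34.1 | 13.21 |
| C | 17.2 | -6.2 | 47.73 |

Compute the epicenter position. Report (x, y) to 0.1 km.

Circle about each station: (x − 41.0)² + (y − 24.2)² = 10.53²; (x − 55.0)² + (y − 34.1)² = 13.21²; (x − 17.2)² + (y + 6.2)² = 47.73².
Subtracting the A equation from the B and C equations removes the quadratic terms:
28.0 x + 19.8 y = 1857.55
-47.6 x − 60.8 y = -4099.63
Solving the 2×2 system: x ≈ 41.8, y ≈ 34.7 km.

x ≈ 41.8 km, y ≈ 34.7 km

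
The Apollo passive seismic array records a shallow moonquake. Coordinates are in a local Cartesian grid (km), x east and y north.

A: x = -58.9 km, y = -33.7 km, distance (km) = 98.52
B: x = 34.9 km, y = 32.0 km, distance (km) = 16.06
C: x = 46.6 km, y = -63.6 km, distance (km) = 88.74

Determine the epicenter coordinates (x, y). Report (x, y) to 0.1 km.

Circle about each station: (x + 58.9)² + (y + 33.7)² = 98.52²; (x − 34.9)² + (y − 32.0)² = 16.06²; (x − 46.6)² + (y + 63.6)² = 88.74².
Subtracting the A equation from the B and C equations removes the quadratic terms:
187.6 x + 131.4 y = 7085.38
211.0 x − 59.8 y = 3443.02
Solving the 2×2 system: x ≈ 22.5, y ≈ 21.8 km.
Check against A (with the unrounded x, y): √((x + 58.9)²+(y + 33.7)²) = 98.52 ≈ 98.52 km. ✓

x ≈ 22.5 km, y ≈ 21.8 km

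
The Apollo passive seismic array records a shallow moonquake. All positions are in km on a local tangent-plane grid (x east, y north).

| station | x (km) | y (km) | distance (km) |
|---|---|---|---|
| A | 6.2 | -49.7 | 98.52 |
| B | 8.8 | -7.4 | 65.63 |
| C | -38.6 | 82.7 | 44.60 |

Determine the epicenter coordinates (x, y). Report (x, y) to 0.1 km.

x ≈ -38.5 km, y ≈ 38.1 km

Circle about each station: (x − 6.2)² + (y + 49.7)² = 98.52²; (x − 8.8)² + (y + 7.4)² = 65.63²; (x + 38.6)² + (y − 82.7)² = 44.60².
Subtracting the A equation from the B and C equations removes the quadratic terms:
5.2 x + 84.6 y = 3022.56
-89.6 x + 264.8 y = 13537.75
Solving the 2×2 system: x ≈ -38.5, y ≈ 38.1 km.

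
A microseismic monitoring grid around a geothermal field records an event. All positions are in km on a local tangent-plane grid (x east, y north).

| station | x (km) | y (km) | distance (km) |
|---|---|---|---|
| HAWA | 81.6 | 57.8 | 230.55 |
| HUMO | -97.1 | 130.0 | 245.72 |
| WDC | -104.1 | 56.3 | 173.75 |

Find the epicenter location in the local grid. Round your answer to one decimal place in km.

Circle about each station: (x − 81.6)² + (y − 57.8)² = 230.55²; (x + 97.1)² + (y − 130.0)² = 245.72²; (x + 104.1)² + (y − 56.3)² = 173.75².
Subtracting pairs of circle equations eliminates x²+y² and gives linear equations (the radical axes):
-357.4 x + 144.4 y = 9103.99
-371.4 x − 3.0 y = 26971.34
Solving the 2×2 system: x ≈ -71.7, y ≈ -114.4 km.
Check against HAWA (with the unrounded x, y): √((x − 81.6)²+(y − 57.8)²) = 230.55 ≈ 230.55 km. ✓

-71.7 km east, -114.4 km north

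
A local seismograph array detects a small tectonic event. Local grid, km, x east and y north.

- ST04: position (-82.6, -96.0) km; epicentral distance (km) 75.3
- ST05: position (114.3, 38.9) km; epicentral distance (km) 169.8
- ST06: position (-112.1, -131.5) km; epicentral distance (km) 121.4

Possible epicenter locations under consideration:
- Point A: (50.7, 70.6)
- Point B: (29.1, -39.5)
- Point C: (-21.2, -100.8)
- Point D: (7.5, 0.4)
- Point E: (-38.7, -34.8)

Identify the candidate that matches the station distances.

Point E

For each candidate, compare |candidate − station| to the reported distance:
Point A: residuals ST04 138.1, ST05 98.7, ST06 138.1 → max 138.1 km
Point B: residuals ST04 49.9, ST05 54.0, ST06 47.1 → max 54.0 km
Point C: residuals ST04 13.7, ST05 24.8, ST06 25.5 → max 25.5 km
Point D: residuals ST04 56.7, ST05 56.3, ST06 56.6 → max 56.7 km
Point E: residuals ST04 0.0, ST05 0.0, ST06 0.0 → max 0.0 km
Only Point E has all residuals ≈ 0.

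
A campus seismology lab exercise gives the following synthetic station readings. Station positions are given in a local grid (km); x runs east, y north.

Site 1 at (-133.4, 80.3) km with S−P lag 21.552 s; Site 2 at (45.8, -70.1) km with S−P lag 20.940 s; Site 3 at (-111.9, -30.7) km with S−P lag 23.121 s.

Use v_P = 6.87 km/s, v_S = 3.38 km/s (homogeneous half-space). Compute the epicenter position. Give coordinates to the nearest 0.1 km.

Distance from S−P lag: d = Δt · v_P v_S / (v_P − v_S) = Δt · (6.87·3.38)/(6.87−3.38) ≈ 6.6535·Δt.
So d_Site 1 = 143.40, d_Site 2 = 139.32, d_Site 3 = 153.83 km.
Circle about each station: (x + 133.4)² + (y − 80.3)² = 143.40²; (x − 45.8)² + (y + 70.1)² = 139.32²; (x + 111.9)² + (y + 30.7)² = 153.83².
Subtracting the Site 1 equation from the Site 2 and Site 3 equations removes the quadratic terms:
358.4 x − 300.8 y = -16078.50
43.0 x − 222.0 y = -13879.66
Solving the 2×2 system: x ≈ 9.1, y ≈ 64.3 km.
Check against Site 1 (with the unrounded x, y): √((x + 133.4)²+(y − 80.3)²) = 143.39 ≈ 143.40 km. ✓

(9.1, 64.3)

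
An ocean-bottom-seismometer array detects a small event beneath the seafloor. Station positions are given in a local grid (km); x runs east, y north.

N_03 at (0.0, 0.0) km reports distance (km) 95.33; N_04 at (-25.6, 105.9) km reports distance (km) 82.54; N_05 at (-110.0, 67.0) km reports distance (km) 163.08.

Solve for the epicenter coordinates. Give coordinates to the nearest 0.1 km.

(52.6, 79.5)

Circle about each station: x² + y² = 95.33²; (x + 25.6)² + (y − 105.9)² = 82.54²; (x + 110.0)² + (y − 67.0)² = 163.08².
Subtracting the N_03 equation from the N_04 and N_05 equations removes the quadratic terms:
-51.2 x + 211.8 y = 14145.13
-220.0 x + 134.0 y = -918.28
Solving the 2×2 system: x ≈ 52.6, y ≈ 79.5 km.
Check against N_03 (with the unrounded x, y): √(x²+y²) = 95.32 ≈ 95.33 km. ✓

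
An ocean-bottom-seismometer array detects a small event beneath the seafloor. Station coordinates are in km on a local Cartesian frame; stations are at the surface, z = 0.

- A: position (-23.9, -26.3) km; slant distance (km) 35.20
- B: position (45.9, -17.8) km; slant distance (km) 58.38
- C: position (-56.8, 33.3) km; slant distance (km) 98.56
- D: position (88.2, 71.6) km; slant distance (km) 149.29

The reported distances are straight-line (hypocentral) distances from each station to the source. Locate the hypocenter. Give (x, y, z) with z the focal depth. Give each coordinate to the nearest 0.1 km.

Each station gives a sphere (x−x_i)² + (y−y_i)² + z² = d_i² (stations at z=0).
Subtracting the A sphere from B and C: z² cancels, leaving linear equations in x and y:
139.6 x + 17.0 y = -1008.43
-65.8 x + 119.2 y = -5402.80
Solving: x ≈ -1.597, y ≈ -46.207 km (keep extra digits for the depth step; rounded: -1.6, -46.2).
Then from the A sphere: z² = 35.20² − (x + 23.9)² − (y + 26.3)² with x = -1.597, y = -46.207, so z ≈ 18.583 ≈ 18.6 km.
Check against D (with the unrounded solution): distance 149.29 ≈ 149.29 km. ✓

(-1.6, -46.2, 18.6)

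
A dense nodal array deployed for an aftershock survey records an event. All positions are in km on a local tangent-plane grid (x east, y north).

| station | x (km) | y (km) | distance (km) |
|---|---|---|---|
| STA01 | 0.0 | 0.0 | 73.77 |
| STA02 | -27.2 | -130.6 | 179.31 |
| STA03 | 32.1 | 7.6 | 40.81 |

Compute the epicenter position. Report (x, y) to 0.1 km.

(71.2, 19.3)

Circle about each station: x² + y² = 73.77²; (x + 27.2)² + (y + 130.6)² = 179.31²; (x − 32.1)² + (y − 7.6)² = 40.81².
Subtracting the STA01 equation from the STA02 and STA03 equations removes the quadratic terms:
-54.4 x − 261.2 y = -8913.86
64.2 x + 15.2 y = 4864.73
Solving the 2×2 system: x ≈ 71.2, y ≈ 19.3 km.
Check against STA01 (with the unrounded x, y): √(x²+y²) = 73.77 ≈ 73.77 km. ✓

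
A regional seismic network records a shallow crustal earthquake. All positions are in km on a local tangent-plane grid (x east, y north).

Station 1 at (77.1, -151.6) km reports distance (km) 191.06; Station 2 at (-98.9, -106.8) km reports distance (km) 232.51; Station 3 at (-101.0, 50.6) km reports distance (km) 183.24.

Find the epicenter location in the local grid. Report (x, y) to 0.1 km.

81.9 km east, 39.4 km north

Circle about each station: (x − 77.1)² + (y + 151.6)² = 191.06²; (x + 98.9)² + (y + 106.8)² = 232.51²; (x + 101.0)² + (y − 50.6)² = 183.24².
Subtracting pairs of circle equations eliminates x²+y² and gives linear equations (the radical axes):
-352.0 x + 89.6 y = -25296.50
-356.2 x + 404.4 y = -13238.58
Solving the 2×2 system: x ≈ 81.9, y ≈ 39.4 km.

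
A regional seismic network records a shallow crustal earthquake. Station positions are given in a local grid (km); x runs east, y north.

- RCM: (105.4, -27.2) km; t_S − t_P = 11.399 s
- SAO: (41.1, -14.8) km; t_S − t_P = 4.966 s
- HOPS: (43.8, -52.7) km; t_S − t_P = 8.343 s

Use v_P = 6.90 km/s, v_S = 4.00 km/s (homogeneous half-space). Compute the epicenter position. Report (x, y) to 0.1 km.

Distance from S−P lag: d = Δt · v_P v_S / (v_P − v_S) = Δt · (6.90·4.00)/(6.90−4.00) ≈ 9.5172·Δt.
So d_RCM = 108.49, d_SAO = 47.26, d_HOPS = 79.40 km.
Circle about each station: (x − 105.4)² + (y + 27.2)² = 108.49²; (x − 41.1)² + (y + 14.8)² = 47.26²; (x − 43.8)² + (y + 52.7)² = 79.40².
Subtracting the RCM equation from the SAO and HOPS equations removes the quadratic terms:
-128.6 x + 24.8 y = -404.18
-123.2 x − 51.0 y = -1687.55
Solving the 2×2 system: x ≈ 6.5, y ≈ 17.4 km.
Check against RCM (with the unrounded x, y): √((x − 105.4)²+(y + 27.2)²) = 108.49 ≈ 108.49 km. ✓

6.5 km east, 17.4 km north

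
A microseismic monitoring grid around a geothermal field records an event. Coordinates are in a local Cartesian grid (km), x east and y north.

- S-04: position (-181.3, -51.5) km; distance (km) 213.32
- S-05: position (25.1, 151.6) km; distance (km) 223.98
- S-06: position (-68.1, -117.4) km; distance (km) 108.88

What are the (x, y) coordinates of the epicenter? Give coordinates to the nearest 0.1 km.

Circle about each station: (x + 181.3)² + (y + 51.5)² = 213.32²; (x − 25.1)² + (y − 151.6)² = 223.98²; (x + 68.1)² + (y + 117.4)² = 108.88².
Subtracting the S-04 equation from the S-05 and S-06 equations removes the quadratic terms:
412.8 x + 406.2 y = -16570.99
226.4 x − 131.8 y = 16549.00
Solving the 2×2 system: x ≈ 31.0, y ≈ -72.3 km.

(31.0, -72.3)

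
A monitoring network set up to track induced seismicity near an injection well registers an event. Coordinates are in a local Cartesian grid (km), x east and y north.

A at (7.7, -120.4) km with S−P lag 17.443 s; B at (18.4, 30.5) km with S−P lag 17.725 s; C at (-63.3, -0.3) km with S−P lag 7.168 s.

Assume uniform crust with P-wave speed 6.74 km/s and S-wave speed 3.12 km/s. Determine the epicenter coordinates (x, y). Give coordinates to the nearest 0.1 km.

Distance from S−P lag: d = Δt · v_P v_S / (v_P − v_S) = Δt · (6.74·3.12)/(6.74−3.12) ≈ 5.8091·Δt.
So d_A = 101.33, d_B = 102.97, d_C = 41.64 km.
Circle about each station: (x − 7.7)² + (y + 120.4)² = 101.33²; (x − 18.4)² + (y − 30.5)² = 102.97²; (x + 63.3)² + (y + 0.3)² = 41.64².
Subtracting the A equation from the B and C equations removes the quadratic terms:
21.4 x + 301.8 y = -13621.69
-142.0 x + 240.2 y = -2014.59
Solving the 2×2 system: x ≈ -55.5, y ≈ -41.2 km.

(-55.5, -41.2)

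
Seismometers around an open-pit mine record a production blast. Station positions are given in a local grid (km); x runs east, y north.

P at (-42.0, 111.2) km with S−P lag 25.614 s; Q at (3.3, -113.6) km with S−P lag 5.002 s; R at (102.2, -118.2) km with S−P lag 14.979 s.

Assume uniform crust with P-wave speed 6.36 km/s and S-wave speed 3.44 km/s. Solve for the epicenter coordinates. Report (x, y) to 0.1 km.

Distance from S−P lag: d = Δt · v_P v_S / (v_P − v_S) = Δt · (6.36·3.44)/(6.36−3.44) ≈ 7.4926·Δt.
So d_P = 191.92, d_Q = 37.48, d_R = 112.23 km.
Circle about each station: (x + 42.0)² + (y − 111.2)² = 191.92²; (x − 3.3)² + (y + 113.6)² = 37.48²; (x − 102.2)² + (y + 118.2)² = 112.23².
Subtracting pairs of circle equations eliminates x²+y² and gives linear equations (the radical axes):
90.6 x − 449.6 y = 34214.95
288.4 x − 458.8 y = 34524.35
Solving the 2×2 system: x ≈ -2.0, y ≈ -76.5 km.

-2.0 km east, -76.5 km north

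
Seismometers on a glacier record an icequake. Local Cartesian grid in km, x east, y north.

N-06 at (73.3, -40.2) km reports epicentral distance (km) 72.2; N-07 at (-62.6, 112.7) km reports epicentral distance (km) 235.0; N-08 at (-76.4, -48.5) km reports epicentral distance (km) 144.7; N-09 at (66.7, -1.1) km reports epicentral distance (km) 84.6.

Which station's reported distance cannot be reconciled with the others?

Solve using three stations at a time. Using N-07, N-08, N-09 (subtract circle equations pairwise → linear system) gives (x, y) ≈ (63.5, -85.6).
Distances from that point to each station vs reported:
  N-06: calculated 46.5 vs reported 72.2 → residual 25.7 km
  N-07: calculated 235.0 vs reported 235.0 → residual 0.0 km
  N-08: calculated 144.7 vs reported 144.7 → residual 0.0 km
  N-09: calculated 84.6 vs reported 84.6 → residual 0.0 km
N-07, N-08, N-09 are mutually consistent (residuals ≈ 0); N-06 is off by 25.7 km.

N-06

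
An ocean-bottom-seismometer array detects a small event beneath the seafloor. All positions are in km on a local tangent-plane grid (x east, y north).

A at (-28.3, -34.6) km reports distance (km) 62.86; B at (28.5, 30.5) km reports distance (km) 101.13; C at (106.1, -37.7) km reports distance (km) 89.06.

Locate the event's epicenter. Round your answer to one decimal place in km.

Circle about each station: (x + 28.3)² + (y + 34.6)² = 62.86²; (x − 28.5)² + (y − 30.5)² = 101.13²; (x − 106.1)² + (y + 37.7)² = 89.06².
Subtracting the A equation from the B and C equations removes the quadratic terms:
113.6 x + 130.2 y = -6531.45
268.8 x − 6.2 y = 6700.15
Solving the 2×2 system: x ≈ 23.3, y ≈ -70.5 km.

x ≈ 23.3 km, y ≈ -70.5 km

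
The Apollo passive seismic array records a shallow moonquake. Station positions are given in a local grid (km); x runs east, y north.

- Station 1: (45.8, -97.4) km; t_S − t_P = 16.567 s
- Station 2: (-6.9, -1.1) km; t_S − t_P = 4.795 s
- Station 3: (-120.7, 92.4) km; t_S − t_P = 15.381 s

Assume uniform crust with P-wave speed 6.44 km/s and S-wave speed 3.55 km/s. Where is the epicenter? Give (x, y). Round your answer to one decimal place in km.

Distance from S−P lag: d = Δt · v_P v_S / (v_P − v_S) = Δt · (6.44·3.55)/(6.44−3.55) ≈ 7.9107·Δt.
So d_Station 1 = 131.06, d_Station 2 = 37.93, d_Station 3 = 121.67 km.
Circle about each station: (x − 45.8)² + (y + 97.4)² = 131.06²; (x + 6.9)² + (y + 1.1)² = 37.93²; (x + 120.7)² + (y − 92.4)² = 121.67².
Subtracting pairs of circle equations eliminates x²+y² and gives linear equations (the radical axes):
-105.4 x + 192.6 y = 4202.46
-333.0 x + 379.6 y = 13894.98
Solving the 2×2 system: x ≈ -44.8, y ≈ -2.7 km.

(-44.8, -2.7)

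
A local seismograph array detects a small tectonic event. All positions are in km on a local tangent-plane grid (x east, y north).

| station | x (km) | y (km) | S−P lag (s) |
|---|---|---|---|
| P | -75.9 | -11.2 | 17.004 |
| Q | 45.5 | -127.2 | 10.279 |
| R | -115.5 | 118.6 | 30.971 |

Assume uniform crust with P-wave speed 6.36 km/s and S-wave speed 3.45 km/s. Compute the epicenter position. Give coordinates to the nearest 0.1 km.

(46.4, -49.7)

Distance from S−P lag: d = Δt · v_P v_S / (v_P − v_S) = Δt · (6.36·3.45)/(6.36−3.45) ≈ 7.5402·Δt.
So d_P = 128.21, d_Q = 77.51, d_R = 233.53 km.
Circle about each station: (x + 75.9)² + (y + 11.2)² = 128.21²; (x − 45.5)² + (y + 127.2)² = 77.51²; (x + 115.5)² + (y − 118.6)² = 233.53².
Subtracting the P equation from the Q and R equations removes the quadratic terms:
242.8 x − 232.0 y = 22793.84
-79.2 x + 259.6 y = -16578.50
Solving the 2×2 system: x ≈ 46.4, y ≈ -49.7 km.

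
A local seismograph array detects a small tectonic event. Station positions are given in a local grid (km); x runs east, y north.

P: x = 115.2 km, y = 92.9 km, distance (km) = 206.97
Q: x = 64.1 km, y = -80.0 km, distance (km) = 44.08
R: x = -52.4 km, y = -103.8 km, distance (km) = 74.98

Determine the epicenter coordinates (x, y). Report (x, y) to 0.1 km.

(21.6, -91.7)

Circle about each station: (x − 115.2)² + (y − 92.9)² = 206.97²; (x − 64.1)² + (y + 80.0)² = 44.08²; (x + 52.4)² + (y + 103.8)² = 74.98².
Subtracting pairs of circle equations eliminates x²+y² and gives linear equations (the radical axes):
-102.2 x − 345.8 y = 29500.89
-335.2 x − 393.4 y = 28833.33
Solving the 2×2 system: x ≈ 21.6, y ≈ -91.7 km.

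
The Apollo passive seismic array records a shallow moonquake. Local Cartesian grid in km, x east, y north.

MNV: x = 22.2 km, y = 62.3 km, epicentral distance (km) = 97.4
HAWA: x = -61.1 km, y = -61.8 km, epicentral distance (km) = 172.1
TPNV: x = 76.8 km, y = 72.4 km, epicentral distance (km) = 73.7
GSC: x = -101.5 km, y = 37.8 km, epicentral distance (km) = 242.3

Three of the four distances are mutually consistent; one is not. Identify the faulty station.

Solve using three stations at a time. Using MNV, HAWA, TPNV (subtract circle equations pairwise → linear system) gives (x, y) ≈ (98.7, 2.0).
Distances from that point to each station vs reported:
  MNV: calculated 97.4 vs reported 97.4 → residual 0.0 km
  HAWA: calculated 172.1 vs reported 172.1 → residual 0.0 km
  TPNV: calculated 73.7 vs reported 73.7 → residual 0.0 km
  GSC: calculated 203.4 vs reported 242.3 → residual 38.9 km
MNV, HAWA, TPNV are mutually consistent (residuals ≈ 0); GSC is off by 38.9 km.

GSC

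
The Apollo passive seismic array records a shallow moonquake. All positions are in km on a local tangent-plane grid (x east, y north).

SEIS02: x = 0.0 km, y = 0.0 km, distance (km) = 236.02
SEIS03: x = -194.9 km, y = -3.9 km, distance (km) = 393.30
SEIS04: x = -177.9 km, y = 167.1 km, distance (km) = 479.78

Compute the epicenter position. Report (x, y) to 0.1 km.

159.9 km east, -173.6 km north

Circle about each station: x² + y² = 236.02²; (x + 194.9)² + (y + 3.9)² = 393.30²; (x + 177.9)² + (y − 167.1)² = 479.78².
Subtracting the SEIS02 equation from the SEIS03 and SEIS04 equations removes the quadratic terms:
-389.8 x − 7.8 y = -60978.23
-355.8 x + 334.2 y = -114912.59
Solving the 2×2 system: x ≈ 159.9, y ≈ -173.6 km.
Check against SEIS02 (with the unrounded x, y): √(x²+y²) = 236.02 ≈ 236.02 km. ✓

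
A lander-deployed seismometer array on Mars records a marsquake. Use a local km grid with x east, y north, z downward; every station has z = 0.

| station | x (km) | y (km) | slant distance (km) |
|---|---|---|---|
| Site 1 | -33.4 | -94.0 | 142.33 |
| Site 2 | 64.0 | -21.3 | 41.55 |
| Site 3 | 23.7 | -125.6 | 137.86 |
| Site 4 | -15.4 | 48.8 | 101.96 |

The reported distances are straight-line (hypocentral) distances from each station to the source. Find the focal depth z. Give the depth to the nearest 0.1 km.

z ≈ 35.3 km

Each station gives a sphere (x−x_i)² + (y−y_i)² + z² = d_i² (stations at z=0).
Subtracting the Site 1 sphere from Site 2 and Site 3: z² cancels, leaving linear equations in x and y:
194.8 x + 145.4 y = 13129.56
114.2 x − 63.2 y = 7637.94
Solving: x ≈ 67.103, y ≈ 0.399 km (keep extra digits for the depth step; rounded: 67.1, 0.4).
Then from the Site 1 sphere: z² = 142.33² − (x + 33.4)² − (y + 94.0)² with x = 67.103, y = 0.399, so z ≈ 35.296 ≈ 35.3 km.
Check against Site 4 (with the unrounded solution): distance 101.96 ≈ 101.96 km. ✓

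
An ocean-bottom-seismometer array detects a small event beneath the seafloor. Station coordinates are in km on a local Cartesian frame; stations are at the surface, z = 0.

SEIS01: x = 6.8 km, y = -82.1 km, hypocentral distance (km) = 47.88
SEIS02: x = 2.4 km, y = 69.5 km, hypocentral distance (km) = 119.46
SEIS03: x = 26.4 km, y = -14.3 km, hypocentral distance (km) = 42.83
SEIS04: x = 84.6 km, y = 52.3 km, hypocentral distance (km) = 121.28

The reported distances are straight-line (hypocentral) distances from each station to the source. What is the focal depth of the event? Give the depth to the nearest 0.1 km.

z ≈ 28.4 km

Each station gives a sphere (x−x_i)² + (y−y_i)² + z² = d_i² (stations at z=0).
Subtracting the SEIS01 sphere from SEIS02 and SEIS03: z² cancels, leaving linear equations in x and y:
-8.8 x + 303.2 y = -13928.84
39.2 x + 135.6 y = -5427.11
Solving: x ≈ 18.599, y ≈ -45.400 km (keep extra digits for the depth step; rounded: 18.6, -45.4).
Then from the SEIS01 sphere: z² = 47.88² − (x − 6.8)² − (y + 82.1)² with x = 18.599, y = -45.400, so z ≈ 28.397 ≈ 28.4 km.
Check against SEIS04 (with the unrounded solution): distance 121.28 ≈ 121.28 km. ✓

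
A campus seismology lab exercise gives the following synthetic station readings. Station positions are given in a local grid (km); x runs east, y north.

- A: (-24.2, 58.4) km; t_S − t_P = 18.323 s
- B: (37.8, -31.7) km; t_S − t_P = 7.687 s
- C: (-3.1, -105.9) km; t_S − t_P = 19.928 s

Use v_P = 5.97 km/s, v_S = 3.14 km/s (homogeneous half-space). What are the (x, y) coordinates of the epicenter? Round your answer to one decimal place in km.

Distance from S−P lag: d = Δt · v_P v_S / (v_P − v_S) = Δt · (5.97·3.14)/(5.97−3.14) ≈ 6.6240·Δt.
So d_A = 121.37, d_B = 50.92, d_C = 132.00 km.
Circle about each station: (x + 24.2)² + (y − 58.4)² = 121.37²; (x − 37.8)² + (y + 31.7)² = 50.92²; (x + 3.1)² + (y + 105.9)² = 132.00².
Subtracting pairs of circle equations eliminates x²+y² and gives linear equations (the radical axes):
124.0 x − 180.2 y = 10575.36
42.2 x − 328.6 y = 4534.90
Solving the 2×2 system: x ≈ 80.2, y ≈ -3.5 km.

80.2 km east, -3.5 km north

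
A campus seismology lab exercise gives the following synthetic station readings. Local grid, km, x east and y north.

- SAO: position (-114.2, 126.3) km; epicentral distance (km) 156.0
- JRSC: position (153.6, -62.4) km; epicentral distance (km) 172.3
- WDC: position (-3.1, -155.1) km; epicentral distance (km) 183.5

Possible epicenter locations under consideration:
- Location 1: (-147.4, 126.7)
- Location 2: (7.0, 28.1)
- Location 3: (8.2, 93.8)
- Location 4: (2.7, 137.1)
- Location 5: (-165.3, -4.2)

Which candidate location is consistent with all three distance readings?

For each candidate, compare |candidate − station| to the reported distance:
Location 1: residuals SAO 122.8, JRSC 183.2, WDC 133.1 → max 183.2 km
Location 2: residuals SAO 0.0, JRSC 0.0, WDC 0.0 → max 0.0 km
Location 3: residuals SAO 29.4, JRSC 41.1, WDC 65.7 → max 65.7 km
Location 4: residuals SAO 38.6, JRSC 77.8, WDC 108.8 → max 108.8 km
Location 5: residuals SAO 15.9, JRSC 151.9, WDC 38.0 → max 151.9 km
Only Location 2 has all residuals ≈ 0.

Location 2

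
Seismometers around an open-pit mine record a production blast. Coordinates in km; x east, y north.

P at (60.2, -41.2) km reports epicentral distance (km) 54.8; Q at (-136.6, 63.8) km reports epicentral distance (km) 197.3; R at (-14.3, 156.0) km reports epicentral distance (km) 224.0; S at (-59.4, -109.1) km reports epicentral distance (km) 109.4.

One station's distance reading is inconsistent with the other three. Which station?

S

Solve using three stations at a time. Using P, Q, R (subtract circle equations pairwise → linear system) gives (x, y) ≈ (11.6, -66.5).
Distances from that point to each station vs reported:
  P: calculated 54.8 vs reported 54.8 → residual 0.0 km
  Q: calculated 197.3 vs reported 197.3 → residual 0.0 km
  R: calculated 224.0 vs reported 224.0 → residual 0.0 km
  S: calculated 82.8 vs reported 109.4 → residual 26.6 km
P, Q, R are mutually consistent (residuals ≈ 0); S is off by 26.6 km.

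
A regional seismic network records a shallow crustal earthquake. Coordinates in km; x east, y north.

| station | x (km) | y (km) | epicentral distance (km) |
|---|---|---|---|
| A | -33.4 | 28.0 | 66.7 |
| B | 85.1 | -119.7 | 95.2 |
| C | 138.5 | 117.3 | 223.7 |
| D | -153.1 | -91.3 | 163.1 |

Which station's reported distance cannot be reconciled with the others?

A

Solve using three stations at a time. Using B, C, D (subtract circle equations pairwise → linear system) gives (x, y) ≈ (7.7, -64.2).
Distances from that point to each station vs reported:
  A: calculated 101.0 vs reported 66.7 → residual 34.3 km
  B: calculated 95.2 vs reported 95.2 → residual 0.0 km
  C: calculated 223.7 vs reported 223.7 → residual 0.0 km
  D: calculated 163.1 vs reported 163.1 → residual 0.0 km
B, C, D are mutually consistent (residuals ≈ 0); A is off by 34.3 km.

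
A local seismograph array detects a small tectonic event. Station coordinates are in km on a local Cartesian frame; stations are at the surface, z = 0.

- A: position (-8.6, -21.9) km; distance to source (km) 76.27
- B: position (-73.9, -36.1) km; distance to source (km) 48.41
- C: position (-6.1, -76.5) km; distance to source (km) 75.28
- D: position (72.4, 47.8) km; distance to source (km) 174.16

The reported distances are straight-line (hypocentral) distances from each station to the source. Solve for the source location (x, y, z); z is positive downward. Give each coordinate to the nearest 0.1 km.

Each station gives a sphere (x−x_i)² + (y−y_i)² + z² = d_i² (stations at z=0).
Subtracting the A sphere from B and C: z² cancels, leaving linear equations in x and y:
-130.6 x − 28.4 y = 9684.43
5.0 x − 109.2 y = 5485.92
Solving: x ≈ -62.606, y ≈ -53.104 km (keep extra digits for the depth step; rounded: -62.6, -53.1).
Then from the A sphere: z² = 76.27² − (x + 8.6)² − (y + 21.9)² with x = -62.606, y = -53.104, so z ≈ 43.895 ≈ 43.9 km.

(-62.6, -53.1, 43.9)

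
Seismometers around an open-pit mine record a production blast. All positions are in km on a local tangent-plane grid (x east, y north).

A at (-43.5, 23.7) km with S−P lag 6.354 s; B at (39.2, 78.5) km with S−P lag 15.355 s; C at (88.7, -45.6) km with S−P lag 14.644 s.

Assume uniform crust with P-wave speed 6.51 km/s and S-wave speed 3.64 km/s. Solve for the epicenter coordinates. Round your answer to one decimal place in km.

x ≈ -30.8 km, y ≈ -27.2 km

Distance from S−P lag: d = Δt · v_P v_S / (v_P − v_S) = Δt · (6.51·3.64)/(6.51−3.64) ≈ 8.2566·Δt.
So d_A = 52.46, d_B = 126.78, d_C = 120.91 km.
Circle about each station: (x + 43.5)² + (y − 23.7)² = 52.46²; (x − 39.2)² + (y − 78.5)² = 126.78²; (x − 88.7)² + (y + 45.6)² = 120.91².
Subtracting pairs of circle equations eliminates x²+y² and gives linear equations (the radical axes):
165.4 x + 109.6 y = -8076.17
264.4 x − 138.6 y = -4374.07
Solving the 2×2 system: x ≈ -30.8, y ≈ -27.2 km.
Check against A (with the unrounded x, y): √((x + 43.5)²+(y − 23.7)²) = 52.46 ≈ 52.46 km. ✓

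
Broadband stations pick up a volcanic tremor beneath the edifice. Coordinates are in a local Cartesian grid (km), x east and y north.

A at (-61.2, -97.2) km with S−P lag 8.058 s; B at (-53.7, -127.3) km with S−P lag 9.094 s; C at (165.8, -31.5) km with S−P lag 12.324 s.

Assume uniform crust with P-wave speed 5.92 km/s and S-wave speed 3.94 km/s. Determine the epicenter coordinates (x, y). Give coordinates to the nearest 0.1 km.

(22.0, -51.5)

Distance from S−P lag: d = Δt · v_P v_S / (v_P − v_S) = Δt · (5.92·3.94)/(5.92−3.94) ≈ 11.7802·Δt.
So d_A = 94.92, d_B = 107.13, d_C = 145.18 km.
Circle about each station: (x + 61.2)² + (y + 97.2)² = 94.92²; (x + 53.7)² + (y + 127.3)² = 107.13²; (x − 165.8)² + (y + 31.5)² = 145.18².
Subtracting the A equation from the B and C equations removes the quadratic terms:
15.0 x − 60.2 y = 3428.67
454.0 x + 131.4 y = 3221.18
Solving the 2×2 system: x ≈ 22.0, y ≈ -51.5 km.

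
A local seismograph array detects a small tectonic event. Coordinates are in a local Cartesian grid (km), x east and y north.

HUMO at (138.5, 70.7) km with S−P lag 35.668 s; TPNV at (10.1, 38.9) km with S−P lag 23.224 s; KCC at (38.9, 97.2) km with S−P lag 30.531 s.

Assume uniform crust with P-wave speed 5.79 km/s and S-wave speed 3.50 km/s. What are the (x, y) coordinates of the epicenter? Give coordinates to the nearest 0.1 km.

x ≈ -102.7 km, y ≈ -132.9 km

Distance from S−P lag: d = Δt · v_P v_S / (v_P − v_S) = Δt · (5.79·3.50)/(5.79−3.50) ≈ 8.8493·Δt.
So d_HUMO = 315.64, d_TPNV = 205.52, d_KCC = 270.18 km.
Circle about each station: (x − 138.5)² + (y − 70.7)² = 315.64²; (x − 10.1)² + (y − 38.9)² = 205.52²; (x − 38.9)² + (y − 97.2)² = 270.18².
Subtracting the HUMO equation from the TPNV and KCC equations removes the quadratic terms:
-256.8 x − 63.6 y = 34824.62
-199.2 x + 53.0 y = 13411.69
Solving the 2×2 system: x ≈ -102.7, y ≈ -132.9 km.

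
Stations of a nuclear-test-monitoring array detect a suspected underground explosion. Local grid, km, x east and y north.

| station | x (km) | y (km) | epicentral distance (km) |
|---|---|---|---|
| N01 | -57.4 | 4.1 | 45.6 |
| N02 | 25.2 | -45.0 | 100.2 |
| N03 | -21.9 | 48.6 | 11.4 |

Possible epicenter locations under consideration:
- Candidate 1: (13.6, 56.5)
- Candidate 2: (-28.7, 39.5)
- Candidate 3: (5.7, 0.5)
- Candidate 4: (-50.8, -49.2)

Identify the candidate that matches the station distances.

For each candidate, compare |candidate − station| to the reported distance:
Candidate 1: residuals N01 42.6, N02 2.0, N03 25.0 → max 42.6 km
Candidate 2: residuals N01 0.0, N02 0.0, N03 0.0 → max 0.0 km
Candidate 3: residuals N01 17.6, N02 50.7, N03 44.1 → max 50.7 km
Candidate 4: residuals N01 8.1, N02 24.1, N03 90.6 → max 90.6 km
Only Candidate 2 has all residuals ≈ 0.

Candidate 2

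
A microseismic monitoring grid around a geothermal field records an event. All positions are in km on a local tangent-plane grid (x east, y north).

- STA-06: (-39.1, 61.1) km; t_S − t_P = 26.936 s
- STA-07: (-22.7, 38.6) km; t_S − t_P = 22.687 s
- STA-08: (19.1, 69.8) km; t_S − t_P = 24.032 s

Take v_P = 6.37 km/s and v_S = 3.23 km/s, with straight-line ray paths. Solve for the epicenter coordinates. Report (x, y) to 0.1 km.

x ≈ 66.4 km, y ≈ -80.4 km

Distance from S−P lag: d = Δt · v_P v_S / (v_P − v_S) = Δt · (6.37·3.23)/(6.37−3.23) ≈ 6.5526·Δt.
So d_STA-06 = 176.50, d_STA-07 = 148.66, d_STA-08 = 157.47 km.
Circle about each station: (x + 39.1)² + (y − 61.1)² = 176.50²; (x + 22.7)² + (y − 38.6)² = 148.66²; (x − 19.1)² + (y − 69.8)² = 157.47².
Subtracting pairs of circle equations eliminates x²+y² and gives linear equations (the radical axes):
32.8 x − 45.0 y = 5795.68
116.4 x + 17.4 y = 6330.28
Solving the 2×2 system: x ≈ 66.4, y ≈ -80.4 km.
Check against STA-06 (with the unrounded x, y): √((x + 39.1)²+(y − 61.1)²) = 176.50 ≈ 176.50 km. ✓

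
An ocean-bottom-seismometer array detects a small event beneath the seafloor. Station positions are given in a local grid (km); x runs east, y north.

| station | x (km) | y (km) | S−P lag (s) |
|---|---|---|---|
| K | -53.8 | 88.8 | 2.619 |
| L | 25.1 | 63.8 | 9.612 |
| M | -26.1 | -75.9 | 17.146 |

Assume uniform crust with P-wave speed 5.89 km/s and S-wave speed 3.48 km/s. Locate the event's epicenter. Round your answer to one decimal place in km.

Distance from S−P lag: d = Δt · v_P v_S / (v_P − v_S) = Δt · (5.89·3.48)/(5.89−3.48) ≈ 8.5051·Δt.
So d_K = 22.27, d_L = 81.75, d_M = 145.83 km.
Circle about each station: (x + 53.8)² + (y − 88.8)² = 22.27²; (x − 25.1)² + (y − 63.8)² = 81.75²; (x + 26.1)² + (y + 75.9)² = 145.83².
Subtracting pairs of circle equations eliminates x²+y² and gives linear equations (the radical axes):
157.8 x − 50.0 y = -12266.54
55.4 x − 329.4 y = -25108.30
Solving the 2×2 system: x ≈ -56.6, y ≈ 66.7 km.

-56.6 km east, 66.7 km north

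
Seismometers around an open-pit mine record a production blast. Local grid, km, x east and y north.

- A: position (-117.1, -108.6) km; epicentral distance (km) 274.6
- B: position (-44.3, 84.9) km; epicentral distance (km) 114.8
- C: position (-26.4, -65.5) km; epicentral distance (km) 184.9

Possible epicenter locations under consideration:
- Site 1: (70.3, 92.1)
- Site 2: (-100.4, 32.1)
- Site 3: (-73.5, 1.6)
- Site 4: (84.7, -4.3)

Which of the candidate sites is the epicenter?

For each candidate, compare |candidate − station| to the reported distance:
Site 1: residuals A 0.0, B 0.0, C 0.0 → max 0.0 km
Site 2: residuals A 132.9, B 37.8, C 62.4 → max 132.9 km
Site 3: residuals A 156.1, B 26.5, C 102.9 → max 156.1 km
Site 4: residuals A 47.4, B 42.0, C 58.1 → max 58.1 km
Only Site 1 has all residuals ≈ 0.

Site 1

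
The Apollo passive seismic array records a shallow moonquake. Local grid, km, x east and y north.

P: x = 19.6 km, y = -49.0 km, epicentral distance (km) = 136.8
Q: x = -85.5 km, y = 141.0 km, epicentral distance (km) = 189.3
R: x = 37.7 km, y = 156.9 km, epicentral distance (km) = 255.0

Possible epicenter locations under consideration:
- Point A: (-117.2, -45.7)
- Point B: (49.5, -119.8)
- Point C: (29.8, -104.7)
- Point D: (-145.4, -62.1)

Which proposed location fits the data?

Point A

For each candidate, compare |candidate − station| to the reported distance:
Point A: residuals P 0.0, Q 0.1, R 0.0 → max 0.1 km
Point B: residuals P 59.9, Q 104.4, R 22.0 → max 104.4 km
Point C: residuals P 80.2, Q 82.1, R 6.7 → max 82.1 km
Point D: residuals P 28.7, Q 22.4, R 30.5 → max 30.5 km
Only Point A has all residuals ≈ 0.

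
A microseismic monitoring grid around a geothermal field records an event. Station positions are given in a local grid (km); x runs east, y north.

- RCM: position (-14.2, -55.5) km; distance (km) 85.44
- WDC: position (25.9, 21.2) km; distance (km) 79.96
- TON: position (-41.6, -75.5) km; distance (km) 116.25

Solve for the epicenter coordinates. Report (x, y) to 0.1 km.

Circle about each station: (x + 14.2)² + (y + 55.5)² = 85.44²; (x − 25.9)² + (y − 21.2)² = 79.96²; (x + 41.6)² + (y + 75.5)² = 116.25².
Subtracting pairs of circle equations eliminates x²+y² and gives linear equations (the radical axes):
80.2 x + 153.4 y = -1255.25
-54.8 x − 40.0 y = -2065.15
Solving the 2×2 system: x ≈ 70.6, y ≈ -45.1 km.
Check against RCM (with the unrounded x, y): √((x + 14.2)²+(y + 55.5)²) = 85.44 ≈ 85.44 km. ✓

x ≈ 70.6 km, y ≈ -45.1 km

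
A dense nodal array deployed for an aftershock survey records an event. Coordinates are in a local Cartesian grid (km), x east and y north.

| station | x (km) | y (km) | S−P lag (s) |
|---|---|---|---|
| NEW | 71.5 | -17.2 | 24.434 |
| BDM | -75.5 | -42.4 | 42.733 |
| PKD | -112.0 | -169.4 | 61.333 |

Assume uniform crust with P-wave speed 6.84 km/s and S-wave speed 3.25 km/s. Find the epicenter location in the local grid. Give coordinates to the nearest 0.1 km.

x ≈ 132.4 km, y ≈ 121.3 km

Distance from S−P lag: d = Δt · v_P v_S / (v_P − v_S) = Δt · (6.84·3.25)/(6.84−3.25) ≈ 6.1922·Δt.
So d_NEW = 151.30, d_BDM = 264.61, d_PKD = 379.79 km.
Circle about each station: (x − 71.5)² + (y + 17.2)² = 151.30²; (x + 75.5)² + (y + 42.4)² = 264.61²; (x + 112.0)² + (y + 169.4)² = 379.79².
Subtracting the NEW equation from the BDM and PKD equations removes the quadratic terms:
-294.0 x − 50.4 y = -45036.84
-367.0 x − 304.4 y = -85516.48
Solving the 2×2 system: x ≈ 132.4, y ≈ 121.3 km.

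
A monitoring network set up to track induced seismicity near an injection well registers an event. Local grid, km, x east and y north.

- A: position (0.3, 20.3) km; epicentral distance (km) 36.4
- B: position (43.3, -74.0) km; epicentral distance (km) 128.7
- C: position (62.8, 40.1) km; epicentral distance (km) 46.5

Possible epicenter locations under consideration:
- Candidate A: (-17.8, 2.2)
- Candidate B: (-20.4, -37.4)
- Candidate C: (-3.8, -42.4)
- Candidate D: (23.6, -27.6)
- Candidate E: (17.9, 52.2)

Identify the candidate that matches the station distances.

Candidate E

For each candidate, compare |candidate − station| to the reported distance:
Candidate A: residuals A 10.8, B 31.0, C 42.6 → max 42.6 km
Candidate B: residuals A 24.9, B 55.2, C 67.2 → max 67.2 km
Candidate C: residuals A 26.4, B 72.0, C 59.5 → max 72.0 km
Candidate D: residuals A 16.9, B 78.3, C 31.7 → max 78.3 km
Candidate E: residuals A 0.0, B 0.0, C 0.0 → max 0.0 km
Only Candidate E has all residuals ≈ 0.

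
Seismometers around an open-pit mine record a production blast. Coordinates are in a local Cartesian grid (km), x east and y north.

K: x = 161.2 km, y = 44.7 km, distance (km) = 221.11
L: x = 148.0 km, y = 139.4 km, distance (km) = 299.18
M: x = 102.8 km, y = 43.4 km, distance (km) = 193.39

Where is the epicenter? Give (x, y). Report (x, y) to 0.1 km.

37.7 km east, -138.7 km north

Circle about each station: (x − 161.2)² + (y − 44.7)² = 221.11²; (x − 148.0)² + (y − 139.4)² = 299.18²; (x − 102.8)² + (y − 43.4)² = 193.39².
Subtracting pairs of circle equations eliminates x²+y² and gives linear equations (the radical axes):
-26.4 x + 189.4 y = -27266.21
-116.8 x − 2.6 y = -4042.19
Solving the 2×2 system: x ≈ 37.7, y ≈ -138.7 km.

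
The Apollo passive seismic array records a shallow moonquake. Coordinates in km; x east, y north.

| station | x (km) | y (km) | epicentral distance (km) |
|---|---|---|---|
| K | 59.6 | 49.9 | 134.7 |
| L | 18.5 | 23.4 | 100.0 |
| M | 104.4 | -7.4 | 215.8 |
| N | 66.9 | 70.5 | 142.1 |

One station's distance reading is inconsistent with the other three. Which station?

M

Solve using three stations at a time. Using K, L, N (subtract circle equations pairwise → linear system) gives (x, y) ≈ (-74.7, 59.4).
Distances from that point to each station vs reported:
  K: calculated 134.6 vs reported 134.7 → residual 0.1 km
  L: calculated 99.9 vs reported 100.0 → residual 0.1 km
  M: calculated 191.1 vs reported 215.8 → residual 24.7 km
  N: calculated 142.0 vs reported 142.1 → residual 0.1 km
K, L, N are mutually consistent (residuals ≈ 0); M is off by 24.7 km.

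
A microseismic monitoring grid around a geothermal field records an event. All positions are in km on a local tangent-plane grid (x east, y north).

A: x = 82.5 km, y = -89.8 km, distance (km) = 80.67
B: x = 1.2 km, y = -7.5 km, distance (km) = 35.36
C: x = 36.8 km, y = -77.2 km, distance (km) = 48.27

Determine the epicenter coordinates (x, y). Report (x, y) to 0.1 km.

x ≈ 28.8 km, y ≈ -29.6 km

Circle about each station: (x − 82.5)² + (y + 89.8)² = 80.67²; (x − 1.2)² + (y + 7.5)² = 35.36²; (x − 36.8)² + (y + 77.2)² = 48.27².
Subtracting pairs of circle equations eliminates x²+y² and gives linear equations (the radical axes):
-162.6 x + 164.6 y = -9555.28
-91.4 x + 25.2 y = -3378.55
Solving the 2×2 system: x ≈ 28.8, y ≈ -29.6 km.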